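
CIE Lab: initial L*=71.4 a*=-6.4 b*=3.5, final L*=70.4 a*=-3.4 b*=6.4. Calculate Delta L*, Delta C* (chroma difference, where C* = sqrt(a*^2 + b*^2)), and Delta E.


Delta L* = 70.4 - 71.4 = -1.0
C1* = sqrt((-6.4)^2 + (3.5)^2) = 7.295
C2* = sqrt((-3.4)^2 + (6.4)^2) = 7.247
Delta C* = 7.247 - 7.295 = -0.05
Delta E = sqrt((-1.0)^2 + (3.0)^2 + (2.9)^2) = 4.29


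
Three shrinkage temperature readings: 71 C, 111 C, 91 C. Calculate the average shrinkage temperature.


Average = (71 + 111 + 91) / 3
Average = 273 / 3 = 91.0 C


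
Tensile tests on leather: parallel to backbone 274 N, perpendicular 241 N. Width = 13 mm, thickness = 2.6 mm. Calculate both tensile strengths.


Parallel = 8.11 N/mm^2
Perpendicular = 7.13 N/mm^2

Area = 13 x 2.6 = 33.8 mm^2
TS (parallel) = 274 / 33.8 = 8.11 N/mm^2
TS (perpendicular) = 241 / 33.8 = 7.13 N/mm^2


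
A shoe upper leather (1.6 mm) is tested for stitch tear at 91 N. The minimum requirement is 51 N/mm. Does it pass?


STS = 56.9 N/mm
Passes: Yes

STS = 91 / 1.6 = 56.9 N/mm
Minimum required: 51 N/mm
Passes: Yes


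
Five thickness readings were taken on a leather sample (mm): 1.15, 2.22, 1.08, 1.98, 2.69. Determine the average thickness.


1.82 mm


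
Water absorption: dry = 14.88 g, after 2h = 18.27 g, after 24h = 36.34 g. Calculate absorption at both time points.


2h absorption = 22.8%
24h absorption = 144.2%


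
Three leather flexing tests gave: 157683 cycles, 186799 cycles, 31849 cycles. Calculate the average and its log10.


Average = 125444 cycles
log10 = 5.10

Average = (157683 + 186799 + 31849) / 3 = 125444 cycles
log10(125444) = 5.10


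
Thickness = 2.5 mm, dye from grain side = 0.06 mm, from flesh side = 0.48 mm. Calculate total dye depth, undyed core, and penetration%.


Total dyed = 0.54 mm
Undyed core = 1.96 mm
Penetration = 21.6%

Total dyed = 0.06 + 0.48 = 0.54 mm
Undyed core = 2.5 - 0.54 = 1.96 mm
Penetration = 0.54 / 2.5 x 100 = 21.6%


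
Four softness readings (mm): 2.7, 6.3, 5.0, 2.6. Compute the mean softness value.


Sum = 2.7 + 6.3 + 5.0 + 2.6
Mean = 16.6 / 4 = 4.15 mm


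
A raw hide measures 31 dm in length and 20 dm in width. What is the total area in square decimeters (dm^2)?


Area = length x width
Area = 31 x 20 = 620 dm^2


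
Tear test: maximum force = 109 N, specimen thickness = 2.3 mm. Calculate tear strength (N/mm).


Tear strength = force / thickness
Tear = 109 / 2.3 = 47.4 N/mm


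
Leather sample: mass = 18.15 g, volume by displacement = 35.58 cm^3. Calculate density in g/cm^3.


0.510 g/cm^3

Density = mass / volume
Density = 18.15 / 35.58 = 0.510 g/cm^3


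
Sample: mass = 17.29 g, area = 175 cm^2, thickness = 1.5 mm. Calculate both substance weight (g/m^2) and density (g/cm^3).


SW = 17.29 / 175 x 10000 = 988.0 g/m^2
Volume = 175 x 1.5 / 10 = 26.25 cm^3
Density = 17.29 / 26.25 = 0.659 g/cm^3


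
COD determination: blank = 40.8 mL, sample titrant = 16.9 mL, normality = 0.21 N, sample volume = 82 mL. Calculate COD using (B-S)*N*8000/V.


COD = (40.8 - 16.9) x 0.21 x 8000 / 82
COD = 23.9 x 0.21 x 8000 / 82
COD = 489.7 mg/L


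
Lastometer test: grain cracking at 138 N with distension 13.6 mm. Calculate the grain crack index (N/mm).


Grain crack index = force / distension
Index = 138 / 13.6 = 10.1 N/mm


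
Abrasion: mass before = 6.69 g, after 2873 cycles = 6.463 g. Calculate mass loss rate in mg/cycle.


Mass loss = 6.69 - 6.463 = 0.227 g
Rate = 0.227 / 2873 x 1000 = 0.079 mg/cycle


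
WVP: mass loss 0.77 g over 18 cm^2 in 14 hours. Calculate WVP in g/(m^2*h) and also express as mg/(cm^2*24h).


WVP = 30.56 g/(m^2*h)
Daily rate = 73.33 mg/(cm^2*24h)

WVP = 0.77 / (18 x 14) x 10000 = 30.56 g/(m^2*h)
Mass loss in mg = 0.77 x 1000 = 770 mg
Per cm^2 per 24h in mg: 770 x 24 / (18 x 14) = 18480 / 252 = 73.33 mg/(cm^2*24h)


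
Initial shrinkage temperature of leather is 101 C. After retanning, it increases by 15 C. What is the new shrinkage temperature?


116 C

New Ts = 101 + 15 = 116 C


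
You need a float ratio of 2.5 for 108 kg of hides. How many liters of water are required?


Water = hide weight x target ratio
Water = 108 x 2.5 = 270.0 L


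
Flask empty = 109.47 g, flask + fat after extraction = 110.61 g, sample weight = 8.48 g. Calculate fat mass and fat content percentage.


Fat mass = 1.14 g
Fat content = 13.4%

Fat mass = 110.61 - 109.47 = 1.14 g
Fat% = 1.14 / 8.48 x 100 = 13.4%


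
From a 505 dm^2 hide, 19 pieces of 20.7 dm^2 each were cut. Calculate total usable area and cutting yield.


Usable area = 393.3 dm^2
Yield = 77.9%


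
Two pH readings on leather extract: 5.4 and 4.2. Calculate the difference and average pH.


Difference = |5.4 - 4.2| = 1.2
Average = (5.4 + 4.2) / 2 = 4.80


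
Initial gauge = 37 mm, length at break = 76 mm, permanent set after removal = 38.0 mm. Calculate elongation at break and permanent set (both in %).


Elongation at break = 105.4%
Permanent set = 2.7%

Elongation at break = (76 - 37) / 37 x 100 = 105.4%
Permanent set = (38.0 - 37) / 37 x 100 = 2.7%


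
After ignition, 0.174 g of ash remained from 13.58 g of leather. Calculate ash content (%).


1.28%

Ash% = 0.174 / 13.58 x 100
Ash% = 1.28%


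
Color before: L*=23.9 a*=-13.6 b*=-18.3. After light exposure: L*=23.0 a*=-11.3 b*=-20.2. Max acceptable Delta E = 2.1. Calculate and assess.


Delta E = 3.12
Passes: No

dL = -0.9, da = 2.3, db = -1.9
dE = sqrt((-0.9)^2 + (2.3)^2 + (-1.9)^2) = 3.12
Max = 2.1
Passes: No


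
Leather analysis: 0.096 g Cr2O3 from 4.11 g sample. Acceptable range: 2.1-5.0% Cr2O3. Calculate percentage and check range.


Cr2O3 = 2.34%
Within range: Yes


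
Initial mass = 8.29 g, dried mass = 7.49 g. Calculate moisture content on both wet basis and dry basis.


Wet basis = 9.7%
Dry basis = 10.7%


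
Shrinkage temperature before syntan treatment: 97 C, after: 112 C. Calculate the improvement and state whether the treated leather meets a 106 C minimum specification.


Improvement = 15 C
Meets 106 C spec: Yes

Improvement = 112 - 97 = 15 C
Spec check: 112 C >= 106 C? Yes


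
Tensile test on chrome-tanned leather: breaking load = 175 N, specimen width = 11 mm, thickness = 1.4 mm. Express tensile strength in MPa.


Cross-section = 11 x 1.4 = 15.4 mm^2
TS = 175 / 15.4 = 11.36 MPa
(1 N/mm^2 = 1 MPa)


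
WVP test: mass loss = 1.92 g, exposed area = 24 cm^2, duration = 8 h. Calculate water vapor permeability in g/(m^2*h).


WVP = mass_loss / (area x time) x 10000
WVP = 1.92 / (24 x 8) x 10000
WVP = 1.92 / 192 x 10000 = 100.00 g/(m^2*h)


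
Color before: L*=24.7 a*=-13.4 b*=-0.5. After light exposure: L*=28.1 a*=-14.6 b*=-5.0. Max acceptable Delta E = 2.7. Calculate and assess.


Delta E = 5.77
Passes: No


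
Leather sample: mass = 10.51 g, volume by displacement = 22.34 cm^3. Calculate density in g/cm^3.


0.470 g/cm^3


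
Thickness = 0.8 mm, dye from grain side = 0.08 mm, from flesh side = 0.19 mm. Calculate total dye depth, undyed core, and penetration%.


Total dyed = 0.08 + 0.19 = 0.27 mm
Undyed core = 0.8 - 0.27 = 0.53 mm
Penetration = 0.27 / 0.8 x 100 = 33.8%


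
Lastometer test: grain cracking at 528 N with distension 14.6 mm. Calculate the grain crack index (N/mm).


Grain crack index = force / distension
Index = 528 / 14.6 = 36.2 N/mm


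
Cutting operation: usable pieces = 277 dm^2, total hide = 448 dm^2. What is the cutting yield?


61.8%

Yield = usable / total x 100
Yield = 277 / 448 x 100 = 61.8%


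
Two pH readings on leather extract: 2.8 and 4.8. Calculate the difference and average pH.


Difference = |2.8 - 4.8| = 2.0
Average = (2.8 + 4.8) / 2 = 3.80


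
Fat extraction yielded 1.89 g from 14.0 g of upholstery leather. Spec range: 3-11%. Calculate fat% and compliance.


Fat% = 1.89 / 14.0 x 100 = 13.5%
Spec range: 3-11%
Compliant: No


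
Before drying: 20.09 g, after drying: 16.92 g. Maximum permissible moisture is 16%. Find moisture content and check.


MC = (20.09 - 16.92) / 20.09 x 100 = 15.8%
Maximum: 16%
Acceptable: Yes


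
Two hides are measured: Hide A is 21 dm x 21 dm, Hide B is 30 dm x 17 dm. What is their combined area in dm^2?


Hide A area = 21 x 21 = 441 dm^2
Hide B area = 30 x 17 = 510 dm^2
Total = 441 + 510 = 951 dm^2


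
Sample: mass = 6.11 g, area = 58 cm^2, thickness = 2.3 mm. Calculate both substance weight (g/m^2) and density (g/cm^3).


Substance weight = 1053.4 g/m^2
Density = 0.458 g/cm^3


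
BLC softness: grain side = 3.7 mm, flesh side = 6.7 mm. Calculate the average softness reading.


Average = (3.7 + 6.7) / 2
Average = 5.20 mm


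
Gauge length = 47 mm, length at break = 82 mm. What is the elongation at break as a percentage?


Extension = 82 - 47 = 35 mm
Elongation = 35 / 47 x 100 = 74.5%


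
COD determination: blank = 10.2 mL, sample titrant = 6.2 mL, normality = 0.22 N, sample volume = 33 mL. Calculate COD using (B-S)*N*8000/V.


213.3 mg/L


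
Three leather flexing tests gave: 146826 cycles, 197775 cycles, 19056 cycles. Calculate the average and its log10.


Average = 121219 cycles
log10 = 5.08

Average = (146826 + 197775 + 19056) / 3 = 121219 cycles
log10(121219) = 5.08


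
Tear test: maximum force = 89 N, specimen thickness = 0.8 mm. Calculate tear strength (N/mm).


111.3 N/mm

Tear strength = force / thickness
Tear = 89 / 0.8 = 111.3 N/mm


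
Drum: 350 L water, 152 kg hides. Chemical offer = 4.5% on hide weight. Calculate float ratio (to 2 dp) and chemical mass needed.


Float ratio = 2.30
Chemical needed = 6.84 kg

Float ratio = 350 / 152 = 2.30
Chemical = 152 x 4.5 / 100 = 6.84 kg


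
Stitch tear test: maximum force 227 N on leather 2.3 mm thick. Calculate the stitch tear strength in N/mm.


98.7 N/mm

Stitch tear strength = force / thickness
STS = 227 / 2.3 = 98.7 N/mm


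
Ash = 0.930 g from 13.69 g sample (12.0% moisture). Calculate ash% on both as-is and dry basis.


As-is ash% = 0.930 / 13.69 x 100 = 6.79%
Dry mass = 13.69 x (100 - 12.0) / 100 = 12.0472 g
Dry-basis ash% = 0.930 / 12.0472 x 100 = 7.72%


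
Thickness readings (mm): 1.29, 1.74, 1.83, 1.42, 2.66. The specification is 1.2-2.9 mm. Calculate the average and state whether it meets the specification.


Average = 1.79 mm
Within specification: Yes


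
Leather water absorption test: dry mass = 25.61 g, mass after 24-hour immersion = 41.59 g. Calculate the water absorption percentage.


Water absorbed = 41.59 - 25.61 = 15.98 g
WA% = 15.98 / 25.61 x 100 = 62.4%


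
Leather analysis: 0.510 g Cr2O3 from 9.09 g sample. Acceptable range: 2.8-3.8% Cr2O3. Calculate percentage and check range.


Cr2O3% = 0.510 / 9.09 x 100 = 5.61%
Acceptable range: 2.8 to 3.8%
Within range: No


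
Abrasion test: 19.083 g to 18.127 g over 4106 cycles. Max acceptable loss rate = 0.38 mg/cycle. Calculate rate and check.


Rate = 0.233 mg/cycle
Passes: Yes

Loss = 19.083 - 18.127 = 0.956 g
Rate = 0.956 g / 4106 cycles x 1000 = 0.233 mg/cycle
Max = 0.38 mg/cycle
Passes: Yes


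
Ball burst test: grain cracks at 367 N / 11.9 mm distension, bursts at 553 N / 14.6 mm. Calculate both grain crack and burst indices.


Crack index = 30.8 N/mm
Burst index = 37.9 N/mm

Crack index = 367 / 11.9 = 30.8 N/mm
Burst index = 553 / 14.6 = 37.9 N/mm


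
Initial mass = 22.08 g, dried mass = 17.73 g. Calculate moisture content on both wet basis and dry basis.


Moisture lost = 22.08 - 17.73 = 4.35 g
Wet basis MC = 4.35 / 22.08 x 100 = 19.7%
Dry basis MC = 4.35 / 17.73 x 100 = 24.5%


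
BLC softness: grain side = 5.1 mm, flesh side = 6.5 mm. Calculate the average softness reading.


Average = (5.1 + 6.5) / 2
Average = 5.80 mm


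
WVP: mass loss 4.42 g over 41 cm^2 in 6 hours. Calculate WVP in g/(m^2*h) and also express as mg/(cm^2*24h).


WVP = 4.42 / (41 x 6) x 10000 = 179.67 g/(m^2*h)
Mass loss in mg = 4.42 x 1000 = 4420 mg
Per cm^2 per 24h in mg: 4420 x 24 / (41 x 6) = 106080 / 246 = 431.22 mg/(cm^2*24h)


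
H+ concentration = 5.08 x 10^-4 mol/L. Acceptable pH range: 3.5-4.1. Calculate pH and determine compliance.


pH = 3.29
Compliant: No

pH = -log10(5.08 x 10^-4) = 3.29
Range: 3.5 to 4.1
Compliant: No


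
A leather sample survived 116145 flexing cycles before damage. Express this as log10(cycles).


log10(116145) = 5.07


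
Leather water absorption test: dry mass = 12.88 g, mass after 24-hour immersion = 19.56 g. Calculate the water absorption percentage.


51.9%


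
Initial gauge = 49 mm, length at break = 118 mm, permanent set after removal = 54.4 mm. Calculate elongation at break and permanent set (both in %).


Elongation at break = 140.8%
Permanent set = 11.0%

Elongation at break = (118 - 49) / 49 x 100 = 140.8%
Permanent set = (54.4 - 49) / 49 x 100 = 11.0%


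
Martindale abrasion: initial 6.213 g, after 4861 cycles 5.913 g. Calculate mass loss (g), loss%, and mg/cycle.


Loss = 6.213 - 5.913 = 0.300 g
Loss% = 0.300 / 6.213 x 100 = 4.83%
Rate = 0.300 / 4861 x 1000 = 0.062 mg/cycle


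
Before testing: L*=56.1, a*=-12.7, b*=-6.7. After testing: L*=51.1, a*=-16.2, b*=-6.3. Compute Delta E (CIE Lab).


dL = 51.1 - 56.1 = -5.0
da = -16.2 - (-12.7) = -3.5
db = -6.3 - (-6.7) = 0.4
dE = sqrt((-5.0)^2 + (-3.5)^2 + (0.4)^2) = 6.12


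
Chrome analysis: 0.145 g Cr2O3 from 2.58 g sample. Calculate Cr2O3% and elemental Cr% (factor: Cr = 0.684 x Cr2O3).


Cr2O3 = 5.62%
Cr = 3.84%

Cr2O3% = 0.145 / 2.58 x 100 = 5.62%
Cr% = 5.62 x 0.684 = 3.84%


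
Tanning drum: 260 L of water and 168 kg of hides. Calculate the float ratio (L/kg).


Float ratio = water / hide weight
Ratio = 260 / 168 = 1.5


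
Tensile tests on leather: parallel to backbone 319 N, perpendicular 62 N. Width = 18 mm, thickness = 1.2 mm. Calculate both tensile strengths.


Area = 18 x 1.2 = 21.6 mm^2
TS (parallel) = 319 / 21.6 = 14.77 N/mm^2
TS (perpendicular) = 62 / 21.6 = 2.87 N/mm^2


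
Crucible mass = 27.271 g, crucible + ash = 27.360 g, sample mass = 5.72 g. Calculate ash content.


Ash mass = 0.089 g
Ash content = 1.56%


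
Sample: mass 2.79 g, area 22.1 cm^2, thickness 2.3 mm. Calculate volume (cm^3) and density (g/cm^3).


Volume = 5.083 cm^3
Density = 0.549 g/cm^3

Thickness in cm = 2.3 / 10 = 0.23 cm
Volume = 22.1 x 0.23 = 5.083 cm^3
Density = 2.79 / 5.083 = 0.549 g/cm^3


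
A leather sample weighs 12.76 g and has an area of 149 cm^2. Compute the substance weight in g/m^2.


856.4 g/m^2

Substance weight = mass / area x 10000
SW = 12.76 / 149 x 10000
SW = 856.4 g/m^2


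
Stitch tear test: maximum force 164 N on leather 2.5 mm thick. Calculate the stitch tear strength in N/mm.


Stitch tear strength = force / thickness
STS = 164 / 2.5 = 65.6 N/mm


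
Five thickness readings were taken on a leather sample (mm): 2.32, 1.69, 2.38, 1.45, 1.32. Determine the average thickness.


1.83 mm

Sum = 2.32 + 1.69 + 2.38 + 1.45 + 1.32 = 9.16
Average = 9.16 / 5 = 1.83 mm


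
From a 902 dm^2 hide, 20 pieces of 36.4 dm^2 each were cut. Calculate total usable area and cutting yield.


Usable area = 728.0 dm^2
Yield = 80.7%


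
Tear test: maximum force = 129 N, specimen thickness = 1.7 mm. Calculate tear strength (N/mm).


Tear strength = force / thickness
Tear = 129 / 1.7 = 75.9 N/mm


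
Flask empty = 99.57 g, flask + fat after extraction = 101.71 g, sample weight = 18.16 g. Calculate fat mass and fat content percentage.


Fat mass = 2.14 g
Fat content = 11.8%

Fat mass = 101.71 - 99.57 = 2.14 g
Fat% = 2.14 / 18.16 x 100 = 11.8%


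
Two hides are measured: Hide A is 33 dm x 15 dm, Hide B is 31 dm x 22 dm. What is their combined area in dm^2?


1177 dm^2

Hide A area = 33 x 15 = 495 dm^2
Hide B area = 31 x 22 = 682 dm^2
Total = 495 + 682 = 1177 dm^2


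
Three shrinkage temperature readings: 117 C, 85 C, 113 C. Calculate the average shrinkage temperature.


105.0 C


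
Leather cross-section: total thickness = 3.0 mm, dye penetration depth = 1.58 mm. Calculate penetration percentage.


52.7%


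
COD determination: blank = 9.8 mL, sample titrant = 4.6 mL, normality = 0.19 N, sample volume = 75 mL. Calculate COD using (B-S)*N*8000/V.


COD = (9.8 - 4.6) x 0.19 x 8000 / 75
COD = 5.2 x 0.19 x 8000 / 75
COD = 105.4 mg/L


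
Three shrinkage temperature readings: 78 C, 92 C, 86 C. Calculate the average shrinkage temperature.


85.3 C

Average = (78 + 92 + 86) / 3
Average = 256 / 3 = 85.3 C


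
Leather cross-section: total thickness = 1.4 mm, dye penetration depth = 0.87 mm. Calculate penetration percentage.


62.1%

Penetration% = 0.87 / 1.4 x 100
Penetration = 62.1%


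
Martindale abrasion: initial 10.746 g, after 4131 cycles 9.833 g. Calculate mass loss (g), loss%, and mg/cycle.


Loss = 10.746 - 9.833 = 0.913 g
Loss% = 0.913 / 10.746 x 100 = 8.50%
Rate = 0.913 / 4131 x 1000 = 0.221 mg/cycle


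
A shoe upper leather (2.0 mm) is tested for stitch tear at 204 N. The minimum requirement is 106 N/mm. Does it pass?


STS = 102.0 N/mm
Passes: No

STS = 204 / 2.0 = 102.0 N/mm
Minimum required: 106 N/mm
Passes: No


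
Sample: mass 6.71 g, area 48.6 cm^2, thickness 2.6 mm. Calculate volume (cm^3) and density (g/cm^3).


Volume = 12.636 cm^3
Density = 0.531 g/cm^3

Thickness in cm = 2.6 / 10 = 0.26 cm
Volume = 48.6 x 0.26 = 12.636 cm^3
Density = 6.71 / 12.636 = 0.531 g/cm^3


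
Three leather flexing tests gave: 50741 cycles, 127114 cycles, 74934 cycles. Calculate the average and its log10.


Average = (50741 + 127114 + 74934) / 3 = 84263 cycles
log10(84263) = 4.93


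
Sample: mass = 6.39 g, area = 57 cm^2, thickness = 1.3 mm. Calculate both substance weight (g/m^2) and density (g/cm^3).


Substance weight = 1121.1 g/m^2
Density = 0.862 g/cm^3

SW = 6.39 / 57 x 10000 = 1121.1 g/m^2
Volume = 57 x 1.3 / 10 = 7.41 cm^3
Density = 6.39 / 7.41 = 0.862 g/cm^3


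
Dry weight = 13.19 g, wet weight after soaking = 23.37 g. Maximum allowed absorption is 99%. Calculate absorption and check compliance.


Absorption = 77.2%
Compliant: Yes


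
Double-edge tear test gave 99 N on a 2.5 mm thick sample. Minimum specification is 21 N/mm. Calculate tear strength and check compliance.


Tear strength = 99 / 2.5 = 39.6 N/mm
Required minimum = 21 N/mm
Compliant: Yes


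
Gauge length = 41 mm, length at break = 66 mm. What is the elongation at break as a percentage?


61.0%


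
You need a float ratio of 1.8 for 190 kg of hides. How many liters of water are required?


342.0 L


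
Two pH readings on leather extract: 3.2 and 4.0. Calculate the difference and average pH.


Difference = 0.8
Average pH = 3.60

Difference = |3.2 - 4.0| = 0.8
Average = (3.2 + 4.0) / 2 = 3.60


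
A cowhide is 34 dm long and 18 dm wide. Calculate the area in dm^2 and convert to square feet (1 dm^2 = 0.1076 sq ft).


Area = 34 x 18 = 612 dm^2
Conversion: 612 x 0.1076 = 65.85 sq ft


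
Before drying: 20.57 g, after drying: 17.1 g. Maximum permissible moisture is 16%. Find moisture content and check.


MC = (20.57 - 17.1) / 20.57 x 100 = 16.9%
Maximum: 16%
Acceptable: No


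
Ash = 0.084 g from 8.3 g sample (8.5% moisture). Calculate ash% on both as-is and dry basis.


As-is ash% = 0.084 / 8.3 x 100 = 1.01%
Dry mass = 8.3 x (100 - 8.5) / 100 = 7.5945 g
Dry-basis ash% = 0.084 / 7.5945 x 100 = 1.11%


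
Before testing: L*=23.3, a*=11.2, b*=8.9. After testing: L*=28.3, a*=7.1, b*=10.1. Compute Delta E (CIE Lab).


Delta E = 6.58


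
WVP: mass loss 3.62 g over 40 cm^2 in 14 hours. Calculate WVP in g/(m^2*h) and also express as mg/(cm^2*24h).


WVP = 3.62 / (40 x 14) x 10000 = 64.64 g/(m^2*h)
Mass loss in mg = 3.62 x 1000 = 3620 mg
Per cm^2 per 24h in mg: 3620 x 24 / (40 x 14) = 86880 / 560 = 155.14 mg/(cm^2*24h)


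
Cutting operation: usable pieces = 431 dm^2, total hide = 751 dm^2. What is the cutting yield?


Yield = usable / total x 100
Yield = 431 / 751 x 100 = 57.4%


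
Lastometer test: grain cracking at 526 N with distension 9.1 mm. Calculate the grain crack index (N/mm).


Grain crack index = force / distension
Index = 526 / 9.1 = 57.8 N/mm


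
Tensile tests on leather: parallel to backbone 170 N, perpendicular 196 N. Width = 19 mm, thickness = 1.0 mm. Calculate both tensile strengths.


Area = 19 x 1.0 = 19.0 mm^2
TS (parallel) = 170 / 19.0 = 8.95 N/mm^2
TS (perpendicular) = 196 / 19.0 = 10.32 N/mm^2


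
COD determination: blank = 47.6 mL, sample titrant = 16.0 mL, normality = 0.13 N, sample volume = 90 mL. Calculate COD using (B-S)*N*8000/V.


365.2 mg/L


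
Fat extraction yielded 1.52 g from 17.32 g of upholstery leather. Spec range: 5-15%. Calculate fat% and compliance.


Fat content = 8.8%
Compliant: Yes


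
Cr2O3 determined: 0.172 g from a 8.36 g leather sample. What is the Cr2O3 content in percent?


2.06%

Cr2O3% = 0.172 / 8.36 x 100
Cr2O3% = 2.06%


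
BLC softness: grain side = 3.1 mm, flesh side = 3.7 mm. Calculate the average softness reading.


3.40 mm


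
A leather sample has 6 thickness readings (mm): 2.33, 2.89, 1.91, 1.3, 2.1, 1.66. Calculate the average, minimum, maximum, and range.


Sum = 12.19
Average = 12.19 / 6 = 2.03 mm
Minimum = 1.3 mm
Maximum = 2.89 mm
Range = 2.89 - 1.3 = 1.59 mm


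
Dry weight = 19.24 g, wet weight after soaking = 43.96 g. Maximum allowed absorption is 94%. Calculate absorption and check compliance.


Absorption = 128.5%
Compliant: No

WA = (43.96 - 19.24) / 19.24 x 100 = 128.5%
Maximum allowed: 94%
Compliant: No


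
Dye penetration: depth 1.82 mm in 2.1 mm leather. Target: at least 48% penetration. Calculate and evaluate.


Penetration = 86.7%
Meets target: Yes


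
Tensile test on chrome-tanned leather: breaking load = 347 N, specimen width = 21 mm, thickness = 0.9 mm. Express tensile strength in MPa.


Cross-section = 21 x 0.9 = 18.9 mm^2
TS = 347 / 18.9 = 18.36 MPa
(1 N/mm^2 = 1 MPa)


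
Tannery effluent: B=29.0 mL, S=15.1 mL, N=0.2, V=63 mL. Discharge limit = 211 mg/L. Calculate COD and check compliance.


COD = 353.0 mg/L
Compliant: No

COD = (29.0 - 15.1) x 0.2 x 8000 / 63 = 353.0 mg/L
Limit: 211 mg/L
Compliant: No


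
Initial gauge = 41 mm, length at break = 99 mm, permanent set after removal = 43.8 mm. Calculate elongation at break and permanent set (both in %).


Elongation at break = (99 - 41) / 41 x 100 = 141.5%
Permanent set = (43.8 - 41) / 41 x 100 = 6.8%


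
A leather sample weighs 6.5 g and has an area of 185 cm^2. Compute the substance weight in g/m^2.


Substance weight = mass / area x 10000
SW = 6.5 / 185 x 10000
SW = 351.4 g/m^2


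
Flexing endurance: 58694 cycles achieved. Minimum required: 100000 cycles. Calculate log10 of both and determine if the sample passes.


log10(58694) = 4.77
log10(100000) = 5.00
Passes: No


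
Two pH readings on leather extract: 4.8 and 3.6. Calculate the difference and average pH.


Difference = |4.8 - 3.6| = 1.2
Average = (4.8 + 3.6) / 2 = 4.20


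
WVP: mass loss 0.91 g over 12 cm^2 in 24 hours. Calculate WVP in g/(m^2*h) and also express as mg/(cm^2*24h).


WVP = 0.91 / (12 x 24) x 10000 = 31.60 g/(m^2*h)
Mass loss in mg = 0.91 x 1000 = 910 mg
Per cm^2 per 24h in mg: 910 x 24 / (12 x 24) = 21840 / 288 = 75.83 mg/(cm^2*24h)


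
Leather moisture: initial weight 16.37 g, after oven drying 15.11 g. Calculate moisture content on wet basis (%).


Moisture = 16.37 - 15.11 = 1.26 g
MC = 1.26 / 16.37 x 100 = 7.7%


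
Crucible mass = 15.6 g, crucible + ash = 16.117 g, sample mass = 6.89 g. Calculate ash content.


Ash mass = 16.117 - 15.6 = 0.517 g
Ash% = 0.517 / 6.89 x 100 = 7.50%


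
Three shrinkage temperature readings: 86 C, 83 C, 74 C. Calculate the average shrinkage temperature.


Average = (86 + 83 + 74) / 3
Average = 243 / 3 = 81.0 C


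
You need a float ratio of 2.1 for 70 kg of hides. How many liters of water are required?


Water = hide weight x target ratio
Water = 70 x 2.1 = 147.0 L


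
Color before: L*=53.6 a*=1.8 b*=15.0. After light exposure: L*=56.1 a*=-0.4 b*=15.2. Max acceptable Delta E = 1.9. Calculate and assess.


Delta E = 3.34
Passes: No


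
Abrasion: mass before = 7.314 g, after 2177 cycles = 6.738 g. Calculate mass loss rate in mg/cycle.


Mass loss = 7.314 - 6.738 = 0.576 g
Rate = 0.576 / 2177 x 1000 = 0.265 mg/cycle


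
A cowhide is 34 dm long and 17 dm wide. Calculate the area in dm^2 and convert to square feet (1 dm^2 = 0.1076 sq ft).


Area = 34 x 17 = 578 dm^2
Conversion: 578 x 0.1076 = 62.19 sq ft


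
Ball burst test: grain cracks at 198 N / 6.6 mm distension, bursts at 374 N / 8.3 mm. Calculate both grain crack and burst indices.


Crack index = 30.0 N/mm
Burst index = 45.1 N/mm


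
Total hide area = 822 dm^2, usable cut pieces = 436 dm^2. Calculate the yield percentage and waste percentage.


Yield = 436 / 822 x 100 = 53.0%
Waste = 822 - 436 = 386 dm^2
Waste% = 100 - 53.0 = 47.0%


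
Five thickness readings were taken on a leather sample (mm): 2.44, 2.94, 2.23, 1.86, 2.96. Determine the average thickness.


2.49 mm

Sum = 2.44 + 2.94 + 2.23 + 1.86 + 2.96 = 12.43
Average = 12.43 / 5 = 2.49 mm


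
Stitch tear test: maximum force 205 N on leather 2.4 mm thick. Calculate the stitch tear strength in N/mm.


Stitch tear strength = force / thickness
STS = 205 / 2.4 = 85.4 N/mm


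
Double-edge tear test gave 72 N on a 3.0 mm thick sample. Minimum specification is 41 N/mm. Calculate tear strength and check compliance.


Tear strength = 24.0 N/mm
Compliant: No

Tear strength = 72 / 3.0 = 24.0 N/mm
Required minimum = 41 N/mm
Compliant: No


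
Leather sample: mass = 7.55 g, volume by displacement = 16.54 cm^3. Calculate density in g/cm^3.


Density = mass / volume
Density = 7.55 / 16.54 = 0.456 g/cm^3


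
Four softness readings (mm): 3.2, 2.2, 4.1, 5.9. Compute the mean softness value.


3.85 mm


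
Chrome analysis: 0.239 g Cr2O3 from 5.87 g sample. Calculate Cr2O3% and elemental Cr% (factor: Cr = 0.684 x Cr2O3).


Cr2O3% = 0.239 / 5.87 x 100 = 4.07%
Cr% = 4.07 x 0.684 = 2.78%


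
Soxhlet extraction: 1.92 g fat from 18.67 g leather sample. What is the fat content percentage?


10.3%


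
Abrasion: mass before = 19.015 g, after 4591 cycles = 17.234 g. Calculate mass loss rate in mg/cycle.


0.388 mg/cycle

Mass loss = 19.015 - 17.234 = 1.781 g
Rate = 1.781 / 4591 x 1000 = 0.388 mg/cycle


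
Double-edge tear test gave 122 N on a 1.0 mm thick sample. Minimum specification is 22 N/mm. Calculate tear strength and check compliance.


Tear strength = 122.0 N/mm
Compliant: Yes


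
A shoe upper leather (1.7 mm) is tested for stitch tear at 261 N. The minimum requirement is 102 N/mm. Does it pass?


STS = 261 / 1.7 = 153.5 N/mm
Minimum required: 102 N/mm
Passes: Yes


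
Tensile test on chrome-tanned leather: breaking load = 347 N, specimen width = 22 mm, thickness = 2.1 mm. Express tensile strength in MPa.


Cross-section = 22 x 2.1 = 46.2 mm^2
TS = 347 / 46.2 = 7.51 MPa
(1 N/mm^2 = 1 MPa)


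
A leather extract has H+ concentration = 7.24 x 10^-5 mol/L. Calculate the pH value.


pH = 4.14

pH = -log10[H+]
pH = -log10(7.24 x 10^-5) = 4.14


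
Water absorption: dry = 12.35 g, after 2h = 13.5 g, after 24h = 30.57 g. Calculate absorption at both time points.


WA (2h) = (13.5 - 12.35) / 12.35 x 100 = 9.3%
WA (24h) = (30.57 - 12.35) / 12.35 x 100 = 147.5%


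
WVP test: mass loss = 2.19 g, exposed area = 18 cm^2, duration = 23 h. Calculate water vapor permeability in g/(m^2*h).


52.90 g/(m^2*h)

WVP = mass_loss / (area x time) x 10000
WVP = 2.19 / (18 x 23) x 10000
WVP = 2.19 / 414 x 10000 = 52.90 g/(m^2*h)


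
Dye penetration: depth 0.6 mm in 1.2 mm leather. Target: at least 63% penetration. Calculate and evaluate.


Penetration = 50.0%
Meets target: No

Penetration = 0.6 / 1.2 x 100 = 50.0%
Target: 63%
Meets target: No


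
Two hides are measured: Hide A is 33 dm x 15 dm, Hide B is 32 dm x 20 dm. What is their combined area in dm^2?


1135 dm^2

Hide A area = 33 x 15 = 495 dm^2
Hide B area = 32 x 20 = 640 dm^2
Total = 495 + 640 = 1135 dm^2


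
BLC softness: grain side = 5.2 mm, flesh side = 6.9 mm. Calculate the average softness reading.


Average = (5.2 + 6.9) / 2
Average = 6.05 mm


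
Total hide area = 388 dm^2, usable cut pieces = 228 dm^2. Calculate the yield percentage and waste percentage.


Yield = 228 / 388 x 100 = 58.8%
Waste = 388 - 228 = 160 dm^2
Waste% = 100 - 58.8 = 41.2%


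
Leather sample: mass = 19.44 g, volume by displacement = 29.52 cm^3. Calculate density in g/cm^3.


0.659 g/cm^3


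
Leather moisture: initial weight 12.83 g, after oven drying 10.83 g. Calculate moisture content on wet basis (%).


Moisture = 12.83 - 10.83 = 2.00 g
MC = 2.00 / 12.83 x 100 = 15.6%


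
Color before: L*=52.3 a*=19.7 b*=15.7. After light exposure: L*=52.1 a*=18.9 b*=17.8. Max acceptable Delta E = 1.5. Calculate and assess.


dL = -0.2, da = -0.8, db = 2.1
dE = sqrt((-0.2)^2 + (-0.8)^2 + (2.1)^2) = 2.26
Max = 1.5
Passes: No


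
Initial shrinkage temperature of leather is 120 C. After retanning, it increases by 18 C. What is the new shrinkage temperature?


138 C

New Ts = 120 + 18 = 138 C


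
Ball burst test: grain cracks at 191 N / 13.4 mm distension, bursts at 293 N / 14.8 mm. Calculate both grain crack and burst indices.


Crack index = 191 / 13.4 = 14.3 N/mm
Burst index = 293 / 14.8 = 19.8 N/mm


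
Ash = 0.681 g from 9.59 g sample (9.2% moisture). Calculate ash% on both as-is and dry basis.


As-is ash = 7.10%
Dry-basis ash = 7.82%


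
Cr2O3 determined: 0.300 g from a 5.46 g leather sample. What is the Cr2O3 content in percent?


5.49%

Cr2O3% = 0.300 / 5.46 x 100
Cr2O3% = 5.49%


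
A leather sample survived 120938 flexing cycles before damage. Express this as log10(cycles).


log10(120938) = 5.08


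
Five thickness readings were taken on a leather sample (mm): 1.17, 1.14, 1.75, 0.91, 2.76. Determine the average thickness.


1.55 mm


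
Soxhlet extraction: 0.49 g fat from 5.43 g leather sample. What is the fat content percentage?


9.0%

Fat content = 0.49 / 5.43 x 100
Fat = 9.0%


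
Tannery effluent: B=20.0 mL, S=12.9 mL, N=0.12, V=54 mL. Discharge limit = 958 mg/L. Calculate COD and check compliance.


COD = 126.2 mg/L
Compliant: Yes

COD = (20.0 - 12.9) x 0.12 x 8000 / 54 = 126.2 mg/L
Limit: 958 mg/L
Compliant: Yes


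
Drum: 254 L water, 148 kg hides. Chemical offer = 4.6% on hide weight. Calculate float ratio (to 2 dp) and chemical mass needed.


Float ratio = 1.72
Chemical needed = 6.808 kg

Float ratio = 254 / 148 = 1.72
Chemical = 148 x 4.6 / 100 = 6.808 kg


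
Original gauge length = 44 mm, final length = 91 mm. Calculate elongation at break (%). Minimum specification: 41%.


Extension = 91 - 44 = 47 mm
Elongation = 47 / 44 x 100 = 106.8%
Minimum required: 41%
Meets specification: Yes


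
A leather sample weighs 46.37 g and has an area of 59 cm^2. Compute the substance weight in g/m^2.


Substance weight = mass / area x 10000
SW = 46.37 / 59 x 10000
SW = 7859.3 g/m^2


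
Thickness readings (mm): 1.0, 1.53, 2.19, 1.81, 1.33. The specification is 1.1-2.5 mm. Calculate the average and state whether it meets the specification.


Average = 1.57 mm
Within specification: Yes

Sum = 7.86
Average = 7.86 / 5 = 1.57 mm
Specification range: 1.1 to 2.5 mm
Within spec: Yes


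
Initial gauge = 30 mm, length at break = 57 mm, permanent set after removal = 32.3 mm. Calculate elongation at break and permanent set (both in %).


Elongation at break = 90.0%
Permanent set = 7.7%

Elongation at break = (57 - 30) / 30 x 100 = 90.0%
Permanent set = (32.3 - 30) / 30 x 100 = 7.7%


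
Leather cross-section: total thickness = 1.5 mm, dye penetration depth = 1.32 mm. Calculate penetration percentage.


88.0%

Penetration% = 1.32 / 1.5 x 100
Penetration = 88.0%


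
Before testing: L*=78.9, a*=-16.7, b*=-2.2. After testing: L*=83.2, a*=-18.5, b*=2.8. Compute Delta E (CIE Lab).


dL = 83.2 - 78.9 = 4.3
da = -18.5 - (-16.7) = -1.8
db = 2.8 - (-2.2) = 5.0
dE = sqrt((4.3)^2 + (-1.8)^2 + (5.0)^2) = 6.84


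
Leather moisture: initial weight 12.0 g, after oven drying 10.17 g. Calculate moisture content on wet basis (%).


15.3%

Moisture = 12.0 - 10.17 = 1.83 g
MC = 1.83 / 12.0 x 100 = 15.3%


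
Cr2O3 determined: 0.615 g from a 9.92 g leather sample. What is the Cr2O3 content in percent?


6.20%


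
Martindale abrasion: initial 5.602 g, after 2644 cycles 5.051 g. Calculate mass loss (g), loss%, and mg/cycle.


Loss = 5.602 - 5.051 = 0.551 g
Loss% = 0.551 / 5.602 x 100 = 9.84%
Rate = 0.551 / 2644 x 1000 = 0.208 mg/cycle


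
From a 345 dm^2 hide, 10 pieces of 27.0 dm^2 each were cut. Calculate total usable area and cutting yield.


Usable area = 270.0 dm^2
Yield = 78.3%

Total usable = 10 x 27.0 = 270.0 dm^2
Yield = 270.0 / 345 x 100 = 78.3%


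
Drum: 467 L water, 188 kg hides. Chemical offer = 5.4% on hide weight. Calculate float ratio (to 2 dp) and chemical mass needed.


Float ratio = 2.48
Chemical needed = 10.152 kg

Float ratio = 467 / 188 = 2.48
Chemical = 188 x 5.4 / 100 = 10.152 kg


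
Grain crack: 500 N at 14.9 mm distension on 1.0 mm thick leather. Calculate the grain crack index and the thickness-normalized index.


Crack index = 33.6 N/mm
Normalized index = 33.6 N/mm per mm


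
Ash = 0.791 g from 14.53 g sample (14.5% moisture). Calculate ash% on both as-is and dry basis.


As-is ash% = 0.791 / 14.53 x 100 = 5.44%
Dry mass = 14.53 x (100 - 14.5) / 100 = 12.42315 g
Dry-basis ash% = 0.791 / 12.42315 x 100 = 6.37%


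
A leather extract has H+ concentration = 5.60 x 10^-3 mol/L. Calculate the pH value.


pH = -log10[H+]
pH = -log10(5.60 x 10^-3) = 2.25


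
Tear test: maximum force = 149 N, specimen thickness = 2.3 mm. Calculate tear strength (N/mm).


Tear strength = force / thickness
Tear = 149 / 2.3 = 64.8 N/mm


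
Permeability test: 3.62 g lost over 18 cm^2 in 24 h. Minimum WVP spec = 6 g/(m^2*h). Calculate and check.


WVP = 3.62 / (18 x 24) x 10000 = 83.80 g/(m^2*h)
Minimum: 6 g/(m^2*h)
Meets spec: Yes


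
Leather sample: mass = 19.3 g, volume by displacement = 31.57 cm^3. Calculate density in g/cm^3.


Density = mass / volume
Density = 19.3 / 31.57 = 0.611 g/cm^3


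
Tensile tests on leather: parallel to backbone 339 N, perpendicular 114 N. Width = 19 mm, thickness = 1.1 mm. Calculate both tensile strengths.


Parallel = 16.22 N/mm^2
Perpendicular = 5.45 N/mm^2

Area = 19 x 1.1 = 20.9 mm^2
TS (parallel) = 339 / 20.9 = 16.22 N/mm^2
TS (perpendicular) = 114 / 20.9 = 5.45 N/mm^2


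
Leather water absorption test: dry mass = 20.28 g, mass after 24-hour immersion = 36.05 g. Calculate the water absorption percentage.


77.8%

Water absorbed = 36.05 - 20.28 = 15.77 g
WA% = 15.77 / 20.28 x 100 = 77.8%


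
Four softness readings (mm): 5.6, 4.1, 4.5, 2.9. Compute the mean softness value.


4.28 mm

Sum = 5.6 + 4.1 + 4.5 + 2.9
Mean = 17.1 / 4 = 4.28 mm


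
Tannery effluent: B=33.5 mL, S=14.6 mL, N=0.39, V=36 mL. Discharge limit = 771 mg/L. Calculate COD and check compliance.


COD = (33.5 - 14.6) x 0.39 x 8000 / 36 = 1638.0 mg/L
Limit: 771 mg/L
Compliant: No


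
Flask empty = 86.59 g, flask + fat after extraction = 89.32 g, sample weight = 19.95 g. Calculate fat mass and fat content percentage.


Fat mass = 2.73 g
Fat content = 13.7%

Fat mass = 89.32 - 86.59 = 2.73 g
Fat% = 2.73 / 19.95 x 100 = 13.7%


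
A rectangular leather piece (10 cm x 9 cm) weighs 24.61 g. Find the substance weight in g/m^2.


Area = 10 x 9 = 90 cm^2
SW = 24.61 / 90 x 10000 = 2734.4 g/m^2


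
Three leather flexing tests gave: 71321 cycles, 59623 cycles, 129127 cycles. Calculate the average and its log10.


Average = (71321 + 59623 + 129127) / 3 = 86690 cycles
log10(86690) = 4.94


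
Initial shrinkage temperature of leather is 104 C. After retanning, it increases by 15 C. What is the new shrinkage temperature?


119 C

New Ts = 104 + 15 = 119 C


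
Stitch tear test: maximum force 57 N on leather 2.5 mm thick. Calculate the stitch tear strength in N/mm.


Stitch tear strength = force / thickness
STS = 57 / 2.5 = 22.8 N/mm


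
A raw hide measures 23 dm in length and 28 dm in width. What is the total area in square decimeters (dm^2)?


Area = length x width
Area = 23 x 28 = 644 dm^2


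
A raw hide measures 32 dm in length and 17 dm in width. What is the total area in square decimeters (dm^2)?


Area = length x width
Area = 32 x 17 = 544 dm^2


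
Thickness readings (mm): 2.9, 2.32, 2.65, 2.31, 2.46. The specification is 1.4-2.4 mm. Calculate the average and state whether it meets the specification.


Sum = 12.64
Average = 12.64 / 5 = 2.53 mm
Specification range: 1.4 to 2.4 mm
Within spec: No


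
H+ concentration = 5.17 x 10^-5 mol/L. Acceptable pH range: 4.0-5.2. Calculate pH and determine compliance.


pH = -log10(5.17 x 10^-5) = 4.29
Range: 4.0 to 5.2
Compliant: Yes


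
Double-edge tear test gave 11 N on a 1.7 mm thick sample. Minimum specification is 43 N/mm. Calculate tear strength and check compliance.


Tear strength = 11 / 1.7 = 6.5 N/mm
Required minimum = 43 N/mm
Compliant: No


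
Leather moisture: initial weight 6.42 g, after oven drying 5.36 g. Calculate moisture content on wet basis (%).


Moisture = 6.42 - 5.36 = 1.06 g
MC = 1.06 / 6.42 x 100 = 16.5%


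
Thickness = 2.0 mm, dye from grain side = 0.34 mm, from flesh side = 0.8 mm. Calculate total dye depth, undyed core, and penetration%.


Total dyed = 1.14 mm
Undyed core = 0.86 mm
Penetration = 57.0%

Total dyed = 0.34 + 0.8 = 1.14 mm
Undyed core = 2.0 - 1.14 = 0.86 mm
Penetration = 1.14 / 2.0 x 100 = 57.0%


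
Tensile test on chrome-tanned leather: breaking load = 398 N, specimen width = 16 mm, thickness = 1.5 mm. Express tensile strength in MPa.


16.58 MPa

Cross-section = 16 x 1.5 = 24.0 mm^2
TS = 398 / 24.0 = 16.58 MPa
(1 N/mm^2 = 1 MPa)


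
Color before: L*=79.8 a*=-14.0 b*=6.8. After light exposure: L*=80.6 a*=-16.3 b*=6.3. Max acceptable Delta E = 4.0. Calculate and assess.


dL = 0.8, da = -2.3, db = -0.5
dE = sqrt((0.8)^2 + (-2.3)^2 + (-0.5)^2) = 2.49
Max = 4.0
Passes: Yes


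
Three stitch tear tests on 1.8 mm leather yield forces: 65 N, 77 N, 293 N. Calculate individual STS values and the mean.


STS1 = 36.1 N/mm
STS2 = 42.8 N/mm
STS3 = 162.8 N/mm
Mean = 80.6 N/mm

STS1 = 65 / 1.8 = 36.1 N/mm
STS2 = 77 / 1.8 = 42.8 N/mm
STS3 = 293 / 1.8 = 162.8 N/mm
Mean = (36.1 + 42.8 + 162.8) / 3 = 80.6 N/mm


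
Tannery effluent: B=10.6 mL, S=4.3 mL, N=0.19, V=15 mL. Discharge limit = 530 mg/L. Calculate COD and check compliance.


COD = (10.6 - 4.3) x 0.19 x 8000 / 15 = 638.4 mg/L
Limit: 530 mg/L
Compliant: No


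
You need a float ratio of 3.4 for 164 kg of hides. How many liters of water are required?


557.6 L


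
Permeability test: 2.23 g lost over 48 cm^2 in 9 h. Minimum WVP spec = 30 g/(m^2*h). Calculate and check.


WVP = 51.62 g/(m^2*h)
Meets specification: Yes


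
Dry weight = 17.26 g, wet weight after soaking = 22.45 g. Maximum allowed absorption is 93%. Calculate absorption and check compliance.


WA = (22.45 - 17.26) / 17.26 x 100 = 30.1%
Maximum allowed: 93%
Compliant: Yes


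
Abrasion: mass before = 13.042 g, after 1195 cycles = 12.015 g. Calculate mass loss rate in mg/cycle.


0.859 mg/cycle

Mass loss = 13.042 - 12.015 = 1.027 g
Rate = 1.027 / 1195 x 1000 = 0.859 mg/cycle
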